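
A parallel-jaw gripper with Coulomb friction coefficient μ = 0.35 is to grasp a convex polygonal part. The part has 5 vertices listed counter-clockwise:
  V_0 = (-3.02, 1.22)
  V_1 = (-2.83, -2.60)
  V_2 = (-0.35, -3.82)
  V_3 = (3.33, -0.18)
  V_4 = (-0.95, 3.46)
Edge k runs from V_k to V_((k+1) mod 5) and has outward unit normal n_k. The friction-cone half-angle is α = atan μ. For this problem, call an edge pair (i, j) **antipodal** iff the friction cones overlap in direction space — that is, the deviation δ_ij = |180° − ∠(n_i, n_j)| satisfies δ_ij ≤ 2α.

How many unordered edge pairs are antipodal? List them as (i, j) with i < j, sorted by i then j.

α = atan 0.35 = 19.29°;  2α = 38.58°
n_0 = (-0.9988, -0.0497)
n_1 = (-0.4414, -0.8973)
n_2 = (+0.7032, -0.7110)
n_3 = (+0.6479, +0.7618)
n_4 = (-0.7344, +0.6787)
  (0,1): δ = 119.04°  ·
  (0,2): δ = 48.16°  ·
  (0,3): δ = 46.77°  ·
  (0,4): δ = 134.41°  ·
  (1,2): δ = 109.12°  ·
  (1,3): δ = 14.19°  ✓
  (1,4): δ = 73.45°  ·
  (2,3): δ = 85.07°  ·
  (2,4): δ = 2.57°  ✓
  (3,4): δ = 92.36°  ·
antipodal pairs: 2

count = 2; pairs: (1,3), (2,4)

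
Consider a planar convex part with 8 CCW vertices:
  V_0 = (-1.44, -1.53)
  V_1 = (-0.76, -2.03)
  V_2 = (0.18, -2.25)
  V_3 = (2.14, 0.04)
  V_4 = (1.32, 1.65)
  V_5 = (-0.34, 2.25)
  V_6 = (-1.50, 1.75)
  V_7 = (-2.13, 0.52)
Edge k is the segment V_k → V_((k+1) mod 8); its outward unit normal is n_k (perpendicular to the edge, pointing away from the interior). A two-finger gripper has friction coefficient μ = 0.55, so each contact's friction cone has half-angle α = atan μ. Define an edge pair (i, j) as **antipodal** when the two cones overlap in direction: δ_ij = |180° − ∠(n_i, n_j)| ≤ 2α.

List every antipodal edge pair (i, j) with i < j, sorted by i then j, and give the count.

α = atan 0.55 = 28.81°;  2α = 57.62°
n_0 = (-0.5924, -0.8057)
n_1 = (-0.2279, -0.9737)
n_2 = (+0.7597, -0.6502)
n_3 = (+0.8911, +0.4538)
n_4 = (+0.3399, +0.9405)
n_5 = (-0.3958, +0.9183)
n_6 = (-0.8900, +0.4559)
n_7 = (-0.9478, -0.3190)
  (0,1): δ = 156.85°  ·
  (0,2): δ = 94.23°  ·
  (0,3): δ = 26.68°  ✓
  (0,4): δ = 16.45°  ✓
  (0,5): δ = 59.64°  ·
  (0,6): δ = 99.21°  ·
  (0,7): δ = 144.93°  ·
  (1,2): δ = 117.39°  ·
  (1,3): δ = 49.84°  ✓
  (1,4): δ = 6.70°  ✓
  (1,5): δ = 36.49°  ✓
  (1,6): δ = 76.05°  ·
  (1,7): δ = 121.78°  ·
  (2,3): δ = 112.45°  ·
  (2,4): δ = 69.31°  ·
  (2,5): δ = 26.12°  ✓
  (2,6): δ = 13.44°  ✓
  (2,7): δ = 59.16°  ·
  (3,4): δ = 136.86°  ·
  (3,5): δ = 93.67°  ·
  (3,6): δ = 54.11°  ✓
  (3,7): δ = 8.39°  ✓
  (4,5): δ = 136.81°  ·
  (4,6): δ = 97.25°  ·
  (4,7): δ = 51.53°  ✓
  (5,6): δ = 140.44°  ·
  (5,7): δ = 94.72°  ·
  (6,7): δ = 134.28°  ·
antipodal pairs: 10

count = 10; pairs: (0,3), (0,4), (1,3), (1,4), (1,5), (2,5), (2,6), (3,6), (3,7), (4,7)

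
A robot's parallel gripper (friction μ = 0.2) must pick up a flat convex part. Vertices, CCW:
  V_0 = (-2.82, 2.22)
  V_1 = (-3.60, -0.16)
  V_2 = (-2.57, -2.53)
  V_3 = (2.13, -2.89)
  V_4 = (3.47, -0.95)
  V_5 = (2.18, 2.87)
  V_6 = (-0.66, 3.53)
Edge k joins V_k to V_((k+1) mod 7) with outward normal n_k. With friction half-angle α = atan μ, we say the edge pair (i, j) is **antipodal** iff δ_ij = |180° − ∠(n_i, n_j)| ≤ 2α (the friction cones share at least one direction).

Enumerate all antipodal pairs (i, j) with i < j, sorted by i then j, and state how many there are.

α = atan 0.2 = 11.31°;  2α = 22.62°
n_0 = (-0.9503, +0.3114)
n_1 = (-0.9171, -0.3986)
n_2 = (-0.0764, -0.9971)
n_3 = (+0.8228, -0.5683)
n_4 = (+0.9474, +0.3199)
n_5 = (+0.2264, +0.9740)
n_6 = (-0.5186, +0.8550)
  (0,1): δ = 138.36°  ·
  (0,2): δ = 76.23°  ·
  (0,3): δ = 16.49°  ✓
  (0,4): δ = 36.81°  ·
  (0,5): δ = 95.06°  ·
  (0,6): δ = 139.38°  ·
  (1,2): δ = 117.87°  ·
  (1,3): δ = 58.12°  ·
  (1,4): δ = 4.83°  ✓
  (1,5): δ = 53.43°  ·
  (1,6): δ = 97.75°  ·
  (2,3): δ = 120.25°  ·
  (2,4): δ = 66.96°  ·
  (2,5): δ = 8.70°  ✓
  (2,6): δ = 35.62°  ·
  (3,4): δ = 126.71°  ·
  (3,5): δ = 68.45°  ·
  (3,6): δ = 24.13°  ·
  (4,5): δ = 121.74°  ·
  (4,6): δ = 77.42°  ·
  (5,6): δ = 135.68°  ·
antipodal pairs: 3

count = 3; pairs: (0,3), (1,4), (2,5)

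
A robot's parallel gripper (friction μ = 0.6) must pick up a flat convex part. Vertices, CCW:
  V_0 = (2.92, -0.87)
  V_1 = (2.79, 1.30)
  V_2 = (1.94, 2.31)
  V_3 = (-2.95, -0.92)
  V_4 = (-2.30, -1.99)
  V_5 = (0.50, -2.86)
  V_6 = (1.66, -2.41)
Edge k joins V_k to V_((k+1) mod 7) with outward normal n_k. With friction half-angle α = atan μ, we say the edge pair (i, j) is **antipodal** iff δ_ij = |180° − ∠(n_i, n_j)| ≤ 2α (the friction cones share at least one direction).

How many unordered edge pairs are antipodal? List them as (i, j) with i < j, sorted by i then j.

α = atan 0.6 = 30.96°;  2α = 61.93°
n_0 = (+0.9982, +0.0598)
n_1 = (+0.7651, +0.6439)
n_2 = (-0.5512, +0.8344)
n_3 = (-0.8547, -0.5192)
n_4 = (-0.2967, -0.9550)
n_5 = (+0.3617, -0.9323)
n_6 = (+0.7740, -0.6332)
  (0,1): δ = 143.34°  ·
  (0,2): δ = 59.98°  ✓
  (0,3): δ = 27.85°  ✓
  (0,4): δ = 69.31°  ·
  (0,5): δ = 107.77°  ·
  (0,6): δ = 137.28°  ·
  (1,2): δ = 96.64°  ·
  (1,3): δ = 8.81°  ✓
  (1,4): δ = 32.66°  ✓
  (1,5): δ = 71.12°  ·
  (1,6): δ = 100.63°  ·
  (2,3): δ = 92.17°  ·
  (2,4): δ = 50.71°  ✓
  (2,5): δ = 12.24°  ✓
  (2,6): δ = 17.26°  ✓
  (3,4): δ = 138.54°  ·
  (3,5): δ = 100.07°  ·
  (3,6): δ = 70.57°  ·
  (4,5): δ = 141.54°  ·
  (4,6): δ = 112.03°  ·
  (5,6): δ = 150.49°  ·
antipodal pairs: 7

count = 7; pairs: (0,2), (0,3), (1,3), (1,4), (2,4), (2,5), (2,6)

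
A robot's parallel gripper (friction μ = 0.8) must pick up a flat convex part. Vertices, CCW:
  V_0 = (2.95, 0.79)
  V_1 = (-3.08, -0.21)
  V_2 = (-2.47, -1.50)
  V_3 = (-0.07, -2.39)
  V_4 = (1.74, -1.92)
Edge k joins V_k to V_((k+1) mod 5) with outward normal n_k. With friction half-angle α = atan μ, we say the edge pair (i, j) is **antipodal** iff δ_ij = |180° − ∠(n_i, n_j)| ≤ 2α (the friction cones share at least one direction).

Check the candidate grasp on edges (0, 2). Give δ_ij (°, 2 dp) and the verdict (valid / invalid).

α = atan 0.8 = 38.66°;  2α = 77.32°
edge 0: e_0 = (-6.03, -1.00);  n_0 = (-0.1636, +0.9865)
edge 2: e_2 = (+2.40, -0.89);  n_2 = (-0.3477, -0.9376)
∠(n_0, n_2) = 150.24°
δ = |180° − 150.24°| = 29.76°
29.76° ≤ 2α = 77.32°  →  valid

δ = 29.76°, valid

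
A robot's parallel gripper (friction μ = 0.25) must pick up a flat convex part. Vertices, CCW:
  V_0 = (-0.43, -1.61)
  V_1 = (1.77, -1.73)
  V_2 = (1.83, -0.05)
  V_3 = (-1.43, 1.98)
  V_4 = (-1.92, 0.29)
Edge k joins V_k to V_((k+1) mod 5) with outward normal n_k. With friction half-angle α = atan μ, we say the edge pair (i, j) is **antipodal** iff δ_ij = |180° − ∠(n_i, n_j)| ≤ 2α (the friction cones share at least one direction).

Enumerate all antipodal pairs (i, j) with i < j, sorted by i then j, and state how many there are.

α = atan 0.25 = 14.04°;  2α = 28.07°
n_0 = (-0.0545, -0.9985)
n_1 = (+0.9994, -0.0357)
n_2 = (+0.5286, +0.8489)
n_3 = (-0.9604, +0.2785)
n_4 = (-0.7869, -0.6171)
  (0,1): δ = 88.92°  ·
  (0,2): δ = 28.79°  ·
  (0,3): δ = 76.95°  ·
  (0,4): δ = 131.23°  ·
  (1,2): δ = 119.87°  ·
  (1,3): δ = 14.12°  ✓
  (1,4): δ = 40.15°  ·
  (2,3): δ = 74.26°  ·
  (2,4): δ = 19.99°  ✓
  (3,4): δ = 125.73°  ·
antipodal pairs: 2

count = 2; pairs: (1,3), (2,4)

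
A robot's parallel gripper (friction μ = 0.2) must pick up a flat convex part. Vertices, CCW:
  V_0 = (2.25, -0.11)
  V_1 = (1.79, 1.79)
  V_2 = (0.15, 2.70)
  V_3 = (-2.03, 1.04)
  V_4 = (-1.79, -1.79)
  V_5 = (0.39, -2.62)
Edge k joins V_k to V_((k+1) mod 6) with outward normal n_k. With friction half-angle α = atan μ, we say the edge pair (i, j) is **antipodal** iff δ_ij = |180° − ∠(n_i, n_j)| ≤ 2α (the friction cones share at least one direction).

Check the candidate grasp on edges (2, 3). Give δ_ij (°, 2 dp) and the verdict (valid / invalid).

α = atan 0.2 = 11.31°;  2α = 22.62°
edge 2: e_2 = (-2.18, -1.66);  n_2 = (-0.6058, +0.7956)
edge 3: e_3 = (+0.24, -2.83);  n_3 = (-0.9964, -0.0845)
∠(n_2, n_3) = 57.56°
δ = |180° − 57.56°| = 122.44°
122.44° > 2α = 22.62°  →  invalid

δ = 122.44°, invalid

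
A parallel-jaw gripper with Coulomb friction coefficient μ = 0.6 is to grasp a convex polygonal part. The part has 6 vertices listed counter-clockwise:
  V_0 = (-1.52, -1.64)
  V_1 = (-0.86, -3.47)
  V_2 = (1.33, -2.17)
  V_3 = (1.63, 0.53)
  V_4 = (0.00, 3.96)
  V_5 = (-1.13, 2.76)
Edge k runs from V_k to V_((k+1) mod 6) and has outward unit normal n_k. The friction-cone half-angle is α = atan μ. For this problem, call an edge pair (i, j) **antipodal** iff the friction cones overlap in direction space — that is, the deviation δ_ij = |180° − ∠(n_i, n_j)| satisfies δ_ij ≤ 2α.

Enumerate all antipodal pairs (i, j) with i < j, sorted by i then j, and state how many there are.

count = 7; pairs: (0,2), (0,3), (1,4), (1,5), (2,4), (2,5), (3,5)

α = atan 0.6 = 30.96°;  2α = 61.93°
n_0 = (-0.9407, -0.3393)
n_1 = (+0.5104, -0.8599)
n_2 = (+0.9939, -0.1104)
n_3 = (+0.9032, +0.4292)
n_4 = (-0.7280, +0.6856)
n_5 = (-0.9961, +0.0883)
  (0,1): δ = 79.14°  ·
  (0,2): δ = 26.17°  ✓
  (0,3): δ = 5.59°  ✓
  (0,4): δ = 116.89°  ·
  (0,5): δ = 155.10°  ·
  (1,2): δ = 127.03°  ·
  (1,3): δ = 95.28°  ·
  (1,4): δ = 16.03°  ✓
  (1,5): δ = 54.24°  ✓
  (2,3): δ = 148.24°  ·
  (2,4): δ = 36.94°  ✓
  (2,5): δ = 1.27°  ✓
  (3,4): δ = 68.70°  ·
  (3,5): δ = 30.48°  ✓
  (4,5): δ = 141.79°  ·
antipodal pairs: 7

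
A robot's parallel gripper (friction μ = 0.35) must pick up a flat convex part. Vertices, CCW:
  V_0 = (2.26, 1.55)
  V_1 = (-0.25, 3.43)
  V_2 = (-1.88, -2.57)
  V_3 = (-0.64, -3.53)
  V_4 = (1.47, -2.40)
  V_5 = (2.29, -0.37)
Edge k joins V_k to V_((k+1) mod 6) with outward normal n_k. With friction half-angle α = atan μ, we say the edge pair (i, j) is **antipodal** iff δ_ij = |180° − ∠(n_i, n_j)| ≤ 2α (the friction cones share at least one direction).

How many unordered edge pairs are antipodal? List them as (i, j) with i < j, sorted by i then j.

count = 3; pairs: (0,2), (1,4), (1,5)

α = atan 0.35 = 19.29°;  2α = 38.58°
n_0 = (+0.5995, +0.8004)
n_1 = (-0.9650, +0.2622)
n_2 = (-0.6122, -0.7907)
n_3 = (+0.4721, -0.8815)
n_4 = (+0.9272, -0.3745)
n_5 = (+0.9999, +0.0156)
  (0,1): δ = 68.37°  ·
  (0,2): δ = 0.91°  ✓
  (0,3): δ = 65.00°  ·
  (0,4): δ = 104.84°  ·
  (0,5): δ = 127.73°  ·
  (1,2): δ = 112.55°  ·
  (1,3): δ = 46.63°  ·
  (1,4): δ = 6.80°  ✓
  (1,5): δ = 16.09°  ✓
  (2,3): δ = 114.08°  ·
  (2,4): δ = 74.25°  ·
  (2,5): δ = 51.36°  ·
  (3,4): δ = 140.17°  ·
  (3,5): δ = 117.28°  ·
  (4,5): δ = 157.11°  ·
antipodal pairs: 3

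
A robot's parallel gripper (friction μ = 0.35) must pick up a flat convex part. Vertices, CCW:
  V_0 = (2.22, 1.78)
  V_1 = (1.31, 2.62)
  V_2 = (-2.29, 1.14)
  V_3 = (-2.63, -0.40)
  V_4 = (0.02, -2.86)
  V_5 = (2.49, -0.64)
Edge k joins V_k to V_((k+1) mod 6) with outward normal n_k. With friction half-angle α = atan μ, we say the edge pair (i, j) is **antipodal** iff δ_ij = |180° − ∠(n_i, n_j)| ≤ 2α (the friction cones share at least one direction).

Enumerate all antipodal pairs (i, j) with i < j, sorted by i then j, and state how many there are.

α = atan 0.35 = 19.29°;  2α = 38.58°
n_0 = (+0.6783, +0.7348)
n_1 = (-0.3802, +0.9249)
n_2 = (-0.9765, +0.2156)
n_3 = (-0.6803, -0.7329)
n_4 = (+0.6685, -0.7437)
n_5 = (+0.9938, +0.1109)
  (0,1): δ = 114.94°  ·
  (0,2): δ = 59.74°  ·
  (0,3): δ = 0.16°  ✓
  (0,4): δ = 84.66°  ·
  (0,5): δ = 139.08°  ·
  (1,2): δ = 124.80°  ·
  (1,3): δ = 65.22°  ·
  (1,4): δ = 19.60°  ✓
  (1,5): δ = 74.02°  ·
  (2,3): δ = 120.42°  ·
  (2,4): δ = 35.60°  ✓
  (2,5): δ = 18.82°  ✓
  (3,4): δ = 95.18°  ·
  (3,5): δ = 40.76°  ·
  (4,5): δ = 125.58°  ·
antipodal pairs: 4

count = 4; pairs: (0,3), (1,4), (2,4), (2,5)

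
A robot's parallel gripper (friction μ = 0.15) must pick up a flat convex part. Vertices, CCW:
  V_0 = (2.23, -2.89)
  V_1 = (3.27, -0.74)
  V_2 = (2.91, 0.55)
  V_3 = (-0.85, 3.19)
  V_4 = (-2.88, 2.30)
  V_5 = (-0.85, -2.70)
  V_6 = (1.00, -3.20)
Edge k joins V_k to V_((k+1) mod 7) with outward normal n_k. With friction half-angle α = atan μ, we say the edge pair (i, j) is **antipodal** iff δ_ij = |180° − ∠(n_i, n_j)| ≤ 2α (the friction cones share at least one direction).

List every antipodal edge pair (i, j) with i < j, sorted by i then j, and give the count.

α = atan 0.15 = 8.53°;  2α = 17.06°
n_0 = (+0.9002, -0.4355)
n_1 = (+0.9632, +0.2688)
n_2 = (+0.5746, +0.8184)
n_3 = (-0.4015, +0.9158)
n_4 = (-0.9265, -0.3762)
n_5 = (-0.2609, -0.9654)
n_6 = (+0.2444, -0.9697)
  (0,1): δ = 138.59°  ·
  (0,2): δ = 99.26°  ·
  (0,3): δ = 40.51°  ·
  (0,4): δ = 47.91°  ·
  (0,5): δ = 100.69°  ·
  (0,6): δ = 129.96°  ·
  (1,2): δ = 140.67°  ·
  (1,3): δ = 81.92°  ·
  (1,4): δ = 6.50°  ✓
  (1,5): δ = 59.28°  ·
  (1,6): δ = 88.55°  ·
  (2,3): δ = 121.25°  ·
  (2,4): δ = 32.83°  ·
  (2,5): δ = 19.95°  ·
  (2,6): δ = 49.22°  ·
  (3,4): δ = 91.58°  ·
  (3,5): δ = 38.80°  ·
  (3,6): δ = 9.53°  ✓
  (4,5): δ = 127.22°  ·
  (4,6): δ = 97.95°  ·
  (5,6): δ = 150.73°  ·
antipodal pairs: 2

count = 2; pairs: (1,4), (3,6)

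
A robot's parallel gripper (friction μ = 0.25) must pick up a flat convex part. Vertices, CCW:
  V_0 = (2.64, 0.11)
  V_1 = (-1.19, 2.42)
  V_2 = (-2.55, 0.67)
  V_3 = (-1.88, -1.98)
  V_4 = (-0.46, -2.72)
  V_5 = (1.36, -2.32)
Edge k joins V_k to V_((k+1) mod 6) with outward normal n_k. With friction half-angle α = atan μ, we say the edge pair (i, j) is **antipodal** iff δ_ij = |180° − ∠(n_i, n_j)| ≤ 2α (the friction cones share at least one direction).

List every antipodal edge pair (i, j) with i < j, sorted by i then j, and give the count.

α = atan 0.25 = 14.04°;  2α = 28.07°
n_0 = (+0.5165, +0.8563)
n_1 = (-0.7896, +0.6136)
n_2 = (-0.9695, -0.2451)
n_3 = (-0.4621, -0.8868)
n_4 = (+0.2147, -0.9767)
n_5 = (+0.8848, -0.4660)
  (0,1): δ = 96.76°  ·
  (0,2): δ = 44.72°  ·
  (0,3): δ = 3.57°  ✓
  (0,4): δ = 43.49°  ·
  (0,5): δ = 93.32°  ·
  (1,2): δ = 127.96°  ·
  (1,3): δ = 79.67°  ·
  (1,4): δ = 39.75°  ·
  (1,5): δ = 10.07°  ✓
  (2,3): δ = 131.71°  ·
  (2,4): δ = 91.79°  ·
  (2,5): δ = 41.97°  ·
  (3,4): δ = 140.08°  ·
  (3,5): δ = 90.25°  ·
  (4,5): δ = 130.17°  ·
antipodal pairs: 2

count = 2; pairs: (0,3), (1,5)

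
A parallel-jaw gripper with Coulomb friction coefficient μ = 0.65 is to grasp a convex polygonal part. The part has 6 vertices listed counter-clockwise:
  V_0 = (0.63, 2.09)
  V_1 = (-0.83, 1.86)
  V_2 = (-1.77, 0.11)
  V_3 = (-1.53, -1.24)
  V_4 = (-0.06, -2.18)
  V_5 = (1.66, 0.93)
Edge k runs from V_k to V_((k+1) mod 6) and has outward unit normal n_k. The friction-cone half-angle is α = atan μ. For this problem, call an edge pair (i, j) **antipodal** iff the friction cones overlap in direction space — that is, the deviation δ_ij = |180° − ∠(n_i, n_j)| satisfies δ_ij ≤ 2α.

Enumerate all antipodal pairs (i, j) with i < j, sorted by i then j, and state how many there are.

α = atan 0.65 = 33.02°;  2α = 66.05°
n_0 = (-0.1556, +0.9878)
n_1 = (-0.8810, +0.4732)
n_2 = (-0.9846, -0.1750)
n_3 = (-0.5387, -0.8425)
n_4 = (+0.8751, -0.4840)
n_5 = (+0.7478, +0.6640)
  (0,1): δ = 127.19°  ·
  (0,2): δ = 88.87°  ·
  (0,3): δ = 41.55°  ✓
  (0,4): δ = 52.10°  ✓
  (0,5): δ = 122.65°  ·
  (1,2): δ = 141.68°  ·
  (1,3): δ = 94.35°  ·
  (1,4): δ = 0.70°  ✓
  (1,5): δ = 69.85°  ·
  (2,3): δ = 132.68°  ·
  (2,4): δ = 39.03°  ✓
  (2,5): δ = 31.52°  ✓
  (3,4): δ = 86.35°  ·
  (3,5): δ = 15.80°  ✓
  (4,5): δ = 109.45°  ·
antipodal pairs: 6

count = 6; pairs: (0,3), (0,4), (1,4), (2,4), (2,5), (3,5)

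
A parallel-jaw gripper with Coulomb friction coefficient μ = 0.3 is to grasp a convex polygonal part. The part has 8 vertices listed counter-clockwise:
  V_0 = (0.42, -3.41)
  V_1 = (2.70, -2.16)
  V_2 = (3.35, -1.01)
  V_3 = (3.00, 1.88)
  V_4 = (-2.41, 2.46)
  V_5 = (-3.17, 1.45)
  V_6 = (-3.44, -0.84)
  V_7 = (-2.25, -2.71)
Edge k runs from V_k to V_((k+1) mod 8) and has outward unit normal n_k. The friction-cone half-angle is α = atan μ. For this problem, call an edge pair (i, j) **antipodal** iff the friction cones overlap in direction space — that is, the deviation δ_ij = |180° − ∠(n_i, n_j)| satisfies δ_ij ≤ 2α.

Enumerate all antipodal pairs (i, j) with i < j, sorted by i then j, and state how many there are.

α = atan 0.3 = 16.70°;  2α = 33.40°
n_0 = (+0.4807, -0.8769)
n_1 = (+0.8706, -0.4921)
n_2 = (+0.9927, +0.1202)
n_3 = (+0.1066, +0.9943)
n_4 = (-0.7990, +0.6013)
n_5 = (-0.9931, +0.1171)
n_6 = (-0.8437, -0.5369)
n_7 = (-0.2536, -0.9673)
  (0,1): δ = 148.21°  ·
  (0,2): δ = 111.83°  ·
  (0,3): δ = 34.85°  ·
  (0,4): δ = 24.31°  ✓
  (0,5): δ = 54.54°  ·
  (0,6): δ = 93.74°  ·
  (0,7): δ = 136.58°  ·
  (1,2): δ = 143.62°  ·
  (1,3): δ = 66.64°  ·
  (1,4): δ = 7.48°  ✓
  (1,5): δ = 22.75°  ✓
  (1,6): δ = 61.95°  ·
  (1,7): δ = 104.79°  ·
  (2,3): δ = 103.02°  ·
  (2,4): δ = 43.87°  ·
  (2,5): δ = 13.63°  ✓
  (2,6): δ = 25.57°  ✓
  (2,7): δ = 68.40°  ·
  (3,4): δ = 120.84°  ·
  (3,5): δ = 90.61°  ·
  (3,6): δ = 51.41°  ·
  (3,7): δ = 8.57°  ✓
  (4,5): δ = 149.76°  ·
  (4,6): δ = 110.57°  ·
  (4,7): δ = 67.73°  ·
  (5,6): δ = 140.80°  ·
  (5,7): δ = 97.97°  ·
  (6,7): δ = 137.16°  ·
antipodal pairs: 6

count = 6; pairs: (0,4), (1,4), (1,5), (2,5), (2,6), (3,7)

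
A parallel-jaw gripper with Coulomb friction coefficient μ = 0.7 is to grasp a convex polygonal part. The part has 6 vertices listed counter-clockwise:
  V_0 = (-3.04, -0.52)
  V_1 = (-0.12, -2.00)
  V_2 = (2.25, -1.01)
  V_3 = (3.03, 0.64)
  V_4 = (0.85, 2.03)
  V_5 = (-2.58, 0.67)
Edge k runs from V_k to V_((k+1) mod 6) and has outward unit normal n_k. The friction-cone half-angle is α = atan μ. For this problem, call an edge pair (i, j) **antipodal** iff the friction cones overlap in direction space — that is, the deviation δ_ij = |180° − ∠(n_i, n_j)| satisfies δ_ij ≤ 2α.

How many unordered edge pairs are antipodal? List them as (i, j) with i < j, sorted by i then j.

α = atan 0.7 = 34.99°;  2α = 69.98°
n_0 = (-0.4521, -0.8920)
n_1 = (+0.3854, -0.9227)
n_2 = (+0.9041, -0.4274)
n_3 = (+0.5376, +0.8432)
n_4 = (-0.3686, +0.9296)
n_5 = (-0.9327, +0.3606)
  (0,1): δ = 130.45°  ·
  (0,2): δ = 88.42°  ·
  (0,3): δ = 5.64°  ✓
  (0,4): δ = 48.51°  ✓
  (0,5): δ = 95.74°  ·
  (1,2): δ = 137.97°  ·
  (1,3): δ = 55.19°  ✓
  (1,4): δ = 1.04°  ✓
  (1,5): δ = 46.19°  ✓
  (2,3): δ = 97.22°  ·
  (2,4): δ = 43.07°  ✓
  (2,5): δ = 4.17°  ✓
  (3,4): δ = 125.85°  ·
  (3,5): δ = 78.61°  ·
  (4,5): δ = 132.76°  ·
antipodal pairs: 7

count = 7; pairs: (0,3), (0,4), (1,3), (1,4), (1,5), (2,4), (2,5)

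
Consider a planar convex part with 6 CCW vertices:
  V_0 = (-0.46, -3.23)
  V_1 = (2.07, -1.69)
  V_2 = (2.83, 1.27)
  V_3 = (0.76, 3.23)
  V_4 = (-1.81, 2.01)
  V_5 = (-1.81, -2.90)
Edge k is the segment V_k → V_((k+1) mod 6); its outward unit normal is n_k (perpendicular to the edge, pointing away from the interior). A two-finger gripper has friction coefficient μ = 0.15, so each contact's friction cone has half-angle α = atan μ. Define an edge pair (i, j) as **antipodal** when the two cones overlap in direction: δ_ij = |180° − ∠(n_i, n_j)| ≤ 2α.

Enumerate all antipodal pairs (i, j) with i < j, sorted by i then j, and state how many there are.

count = 2; pairs: (0,3), (1,4)

α = atan 0.15 = 8.53°;  2α = 17.06°
n_0 = (+0.5199, -0.8542)
n_1 = (+0.9686, -0.2487)
n_2 = (+0.6876, +0.7261)
n_3 = (-0.4288, +0.9034)
n_4 = (-1.0000, -0.0000)
n_5 = (-0.2375, -0.9714)
  (0,1): δ = 135.73°  ·
  (0,2): δ = 74.77°  ·
  (0,3): δ = 5.93°  ✓
  (0,4): δ = 58.67°  ·
  (0,5): δ = 134.94°  ·
  (1,2): δ = 119.04°  ·
  (1,3): δ = 50.21°  ·
  (1,4): δ = 14.40°  ✓
  (1,5): δ = 90.66°  ·
  (2,3): δ = 111.17°  ·
  (2,4): δ = 46.56°  ·
  (2,5): δ = 29.70°  ·
  (3,4): δ = 115.39°  ·
  (3,5): δ = 39.13°  ·
  (4,5): δ = 103.74°  ·
antipodal pairs: 2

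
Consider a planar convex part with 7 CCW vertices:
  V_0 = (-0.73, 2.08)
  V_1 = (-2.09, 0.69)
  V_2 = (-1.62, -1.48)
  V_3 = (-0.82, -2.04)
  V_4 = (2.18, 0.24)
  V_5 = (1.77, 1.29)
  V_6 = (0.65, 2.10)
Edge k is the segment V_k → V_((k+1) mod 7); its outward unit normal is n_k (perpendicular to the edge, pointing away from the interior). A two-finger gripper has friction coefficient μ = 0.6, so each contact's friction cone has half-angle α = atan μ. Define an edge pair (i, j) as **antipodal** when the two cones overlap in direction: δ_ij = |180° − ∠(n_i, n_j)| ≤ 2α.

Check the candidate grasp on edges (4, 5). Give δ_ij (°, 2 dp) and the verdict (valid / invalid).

α = atan 0.6 = 30.96°;  2α = 61.93°
edge 4: e_4 = (-0.41, +1.05);  n_4 = (+0.9315, +0.3637)
edge 5: e_5 = (-1.12, +0.81);  n_5 = (+0.5860, +0.8103)
∠(n_4, n_5) = 32.80°
δ = |180° − 32.80°| = 147.20°
147.20° > 2α = 61.93°  →  invalid

δ = 147.20°, invalid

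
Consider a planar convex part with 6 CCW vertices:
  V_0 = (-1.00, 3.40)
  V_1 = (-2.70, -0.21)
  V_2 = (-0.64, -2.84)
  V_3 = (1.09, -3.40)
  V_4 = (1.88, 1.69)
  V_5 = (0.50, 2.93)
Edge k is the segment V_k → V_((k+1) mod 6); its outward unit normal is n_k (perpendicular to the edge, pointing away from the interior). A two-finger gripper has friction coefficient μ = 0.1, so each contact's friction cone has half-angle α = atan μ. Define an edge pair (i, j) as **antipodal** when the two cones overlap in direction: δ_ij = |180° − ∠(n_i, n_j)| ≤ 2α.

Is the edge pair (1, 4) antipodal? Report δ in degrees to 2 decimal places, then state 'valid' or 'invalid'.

δ = 9.99°, valid

α = atan 0.1 = 5.71°;  2α = 11.42°
edge 1: e_1 = (+2.06, -2.63);  n_1 = (-0.7873, -0.6166)
edge 4: e_4 = (-1.38, +1.24);  n_4 = (+0.6684, +0.7438)
∠(n_1, n_4) = 170.01°
δ = |180° − 170.01°| = 9.99°
9.99° ≤ 2α = 11.42°  →  valid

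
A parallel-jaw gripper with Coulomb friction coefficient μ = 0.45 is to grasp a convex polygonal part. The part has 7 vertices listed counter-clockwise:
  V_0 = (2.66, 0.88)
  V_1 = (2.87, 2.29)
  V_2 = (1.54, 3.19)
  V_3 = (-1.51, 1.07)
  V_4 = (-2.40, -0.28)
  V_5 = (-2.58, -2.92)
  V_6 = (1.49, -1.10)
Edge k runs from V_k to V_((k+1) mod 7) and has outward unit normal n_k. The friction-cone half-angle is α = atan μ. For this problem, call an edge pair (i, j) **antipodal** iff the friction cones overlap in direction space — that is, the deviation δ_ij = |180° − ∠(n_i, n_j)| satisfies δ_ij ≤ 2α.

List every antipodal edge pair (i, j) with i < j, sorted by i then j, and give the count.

α = atan 0.45 = 24.23°;  2α = 48.46°
n_0 = (+0.9891, -0.1473)
n_1 = (+0.5604, +0.8282)
n_2 = (-0.5707, +0.8211)
n_3 = (-0.8349, +0.5504)
n_4 = (-0.9977, +0.0680)
n_5 = (+0.4082, -0.9129)
n_6 = (+0.8609, -0.5087)
  (0,1): δ = 115.61°  ·
  (0,2): δ = 46.73°  ✓
  (0,3): δ = 24.92°  ✓
  (0,4): δ = 4.57°  ✓
  (0,5): δ = 122.56°  ·
  (0,6): δ = 157.89°  ·
  (1,2): δ = 111.11°  ·
  (1,3): δ = 89.31°  ·
  (1,4): δ = 59.81°  ·
  (1,5): δ = 58.18°  ·
  (1,6): δ = 93.51°  ·
  (2,3): δ = 158.20°  ·
  (2,4): δ = 128.70°  ·
  (2,5): δ = 10.71°  ✓
  (2,6): δ = 24.62°  ✓
  (3,4): δ = 150.51°  ·
  (3,5): δ = 32.51°  ✓
  (3,6): δ = 2.82°  ✓
  (4,5): δ = 62.01°  ·
  (4,6): δ = 26.68°  ✓
  (5,6): δ = 144.67°  ·
antipodal pairs: 8

count = 8; pairs: (0,2), (0,3), (0,4), (2,5), (2,6), (3,5), (3,6), (4,6)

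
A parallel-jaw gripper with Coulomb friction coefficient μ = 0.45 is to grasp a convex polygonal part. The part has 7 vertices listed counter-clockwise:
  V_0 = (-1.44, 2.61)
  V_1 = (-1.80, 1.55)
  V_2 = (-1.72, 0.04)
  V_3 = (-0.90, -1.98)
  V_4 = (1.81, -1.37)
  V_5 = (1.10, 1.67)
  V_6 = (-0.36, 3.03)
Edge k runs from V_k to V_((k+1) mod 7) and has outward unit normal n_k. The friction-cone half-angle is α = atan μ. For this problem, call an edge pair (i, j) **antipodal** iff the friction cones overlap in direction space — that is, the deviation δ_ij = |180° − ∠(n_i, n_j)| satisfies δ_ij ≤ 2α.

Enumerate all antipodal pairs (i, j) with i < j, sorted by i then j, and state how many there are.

α = atan 0.45 = 24.23°;  2α = 48.46°
n_0 = (-0.9469, +0.3216)
n_1 = (-0.9986, -0.0529)
n_2 = (-0.9266, -0.3761)
n_3 = (+0.2196, -0.9756)
n_4 = (+0.9738, +0.2274)
n_5 = (+0.6816, +0.7317)
n_6 = (-0.3624, +0.9320)
  (0,1): δ = 158.21°  ·
  (0,2): δ = 139.15°  ·
  (0,3): δ = 58.56°  ·
  (0,4): δ = 31.90°  ✓
  (0,5): δ = 65.79°  ·
  (0,6): δ = 130.01°  ·
  (1,2): δ = 160.94°  ·
  (1,3): δ = 80.35°  ·
  (1,4): δ = 10.11°  ✓
  (1,5): δ = 44.00°  ✓
  (1,6): δ = 108.22°  ·
  (2,3): δ = 99.41°  ·
  (2,4): δ = 8.95°  ✓
  (2,5): δ = 24.94°  ✓
  (2,6): δ = 89.16°  ·
  (3,4): δ = 89.54°  ·
  (3,5): δ = 55.65°  ·
  (3,6): δ = 8.57°  ✓
  (4,5): δ = 146.12°  ·
  (4,6): δ = 81.90°  ·
  (5,6): δ = 115.78°  ·
antipodal pairs: 6

count = 6; pairs: (0,4), (1,4), (1,5), (2,4), (2,5), (3,6)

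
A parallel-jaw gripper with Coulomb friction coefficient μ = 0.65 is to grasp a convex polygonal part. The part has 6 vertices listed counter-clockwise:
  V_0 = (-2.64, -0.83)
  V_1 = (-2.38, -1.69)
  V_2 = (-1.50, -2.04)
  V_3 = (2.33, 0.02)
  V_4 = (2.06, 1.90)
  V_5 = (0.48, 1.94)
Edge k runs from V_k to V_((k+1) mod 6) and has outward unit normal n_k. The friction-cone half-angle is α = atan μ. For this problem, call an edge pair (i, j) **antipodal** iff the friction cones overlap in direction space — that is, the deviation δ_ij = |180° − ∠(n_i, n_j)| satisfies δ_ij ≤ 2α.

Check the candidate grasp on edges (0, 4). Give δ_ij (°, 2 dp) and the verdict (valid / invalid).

δ = 71.73°, invalid

α = atan 0.65 = 33.02°;  2α = 66.05°
edge 0: e_0 = (+0.26, -0.86);  n_0 = (-0.9572, -0.2894)
edge 4: e_4 = (-1.58, +0.04);  n_4 = (+0.0253, +0.9997)
∠(n_0, n_4) = 108.27°
δ = |180° − 108.27°| = 71.73°
71.73° > 2α = 66.05°  →  invalid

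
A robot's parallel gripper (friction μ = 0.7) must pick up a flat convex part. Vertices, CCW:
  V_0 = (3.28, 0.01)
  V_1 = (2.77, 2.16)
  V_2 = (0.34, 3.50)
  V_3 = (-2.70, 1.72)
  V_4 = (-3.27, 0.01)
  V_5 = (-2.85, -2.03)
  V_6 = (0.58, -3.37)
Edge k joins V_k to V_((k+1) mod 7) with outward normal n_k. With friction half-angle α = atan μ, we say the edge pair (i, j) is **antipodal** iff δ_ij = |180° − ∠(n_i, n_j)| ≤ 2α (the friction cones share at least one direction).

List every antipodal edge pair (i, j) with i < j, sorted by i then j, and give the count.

α = atan 0.7 = 34.99°;  2α = 69.98°
n_0 = (+0.9730, +0.2308)
n_1 = (+0.4829, +0.8757)
n_2 = (-0.5053, +0.8630)
n_3 = (-0.9487, +0.3162)
n_4 = (-0.9795, -0.2017)
n_5 = (-0.3639, -0.9314)
n_6 = (+0.7813, -0.6241)
  (0,1): δ = 132.22°  ·
  (0,2): δ = 72.99°  ·
  (0,3): δ = 31.78°  ✓
  (0,4): δ = 1.71°  ✓
  (0,5): δ = 55.32°  ✓
  (0,6): δ = 128.04°  ·
  (1,2): δ = 120.78°  ·
  (1,3): δ = 79.56°  ·
  (1,4): δ = 49.49°  ✓
  (1,5): δ = 7.53°  ✓
  (1,6): δ = 80.26°  ·
  (2,3): δ = 138.79°  ·
  (2,4): δ = 108.72°  ·
  (2,5): δ = 51.69°  ✓
  (2,6): δ = 21.03°  ✓
  (3,4): δ = 149.93°  ·
  (3,5): δ = 92.90°  ·
  (3,6): δ = 20.18°  ✓
  (4,5): δ = 122.97°  ·
  (4,6): δ = 50.25°  ✓
  (5,6): δ = 107.28°  ·
antipodal pairs: 9

count = 9; pairs: (0,3), (0,4), (0,5), (1,4), (1,5), (2,5), (2,6), (3,6), (4,6)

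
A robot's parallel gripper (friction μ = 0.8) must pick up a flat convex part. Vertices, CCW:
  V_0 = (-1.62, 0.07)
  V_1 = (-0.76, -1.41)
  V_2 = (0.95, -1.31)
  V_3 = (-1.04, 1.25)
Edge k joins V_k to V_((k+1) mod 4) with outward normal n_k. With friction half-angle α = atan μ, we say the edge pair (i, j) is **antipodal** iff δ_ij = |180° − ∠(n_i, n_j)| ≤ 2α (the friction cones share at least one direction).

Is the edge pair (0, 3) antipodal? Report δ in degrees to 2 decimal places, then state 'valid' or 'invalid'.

δ = 123.66°, invalid

α = atan 0.8 = 38.66°;  2α = 77.32°
edge 0: e_0 = (+0.86, -1.48);  n_0 = (-0.8646, -0.5024)
edge 3: e_3 = (-0.58, -1.18);  n_3 = (-0.8974, +0.4411)
∠(n_0, n_3) = 56.34°
δ = |180° − 56.34°| = 123.66°
123.66° > 2α = 77.32°  →  invalid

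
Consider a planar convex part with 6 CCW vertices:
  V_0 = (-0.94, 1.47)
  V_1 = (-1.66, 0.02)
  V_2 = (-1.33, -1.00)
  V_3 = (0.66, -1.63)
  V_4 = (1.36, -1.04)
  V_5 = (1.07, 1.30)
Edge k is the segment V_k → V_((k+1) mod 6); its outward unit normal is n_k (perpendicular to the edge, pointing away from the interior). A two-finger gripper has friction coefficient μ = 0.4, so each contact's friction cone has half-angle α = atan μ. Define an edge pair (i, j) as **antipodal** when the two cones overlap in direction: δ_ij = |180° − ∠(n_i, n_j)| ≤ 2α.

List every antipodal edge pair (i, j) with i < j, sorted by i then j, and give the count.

α = atan 0.4 = 21.80°;  2α = 43.60°
n_0 = (-0.8957, +0.4447)
n_1 = (-0.9514, -0.3078)
n_2 = (-0.3018, -0.9534)
n_3 = (+0.6445, -0.7646)
n_4 = (+0.9924, +0.1230)
n_5 = (+0.0843, +0.9964)
  (0,1): δ = 135.67°  ·
  (0,2): δ = 81.16°  ·
  (0,3): δ = 23.47°  ✓
  (0,4): δ = 33.47°  ✓
  (0,5): δ = 111.57°  ·
  (1,2): δ = 125.49°  ·
  (1,3): δ = 67.80°  ·
  (1,4): δ = 10.86°  ✓
  (1,5): δ = 67.24°  ·
  (2,3): δ = 122.31°  ·
  (2,4): δ = 65.37°  ·
  (2,5): δ = 12.73°  ✓
  (3,4): δ = 123.06°  ·
  (3,5): δ = 44.96°  ·
  (4,5): δ = 101.90°  ·
antipodal pairs: 4

count = 4; pairs: (0,3), (0,4), (1,4), (2,5)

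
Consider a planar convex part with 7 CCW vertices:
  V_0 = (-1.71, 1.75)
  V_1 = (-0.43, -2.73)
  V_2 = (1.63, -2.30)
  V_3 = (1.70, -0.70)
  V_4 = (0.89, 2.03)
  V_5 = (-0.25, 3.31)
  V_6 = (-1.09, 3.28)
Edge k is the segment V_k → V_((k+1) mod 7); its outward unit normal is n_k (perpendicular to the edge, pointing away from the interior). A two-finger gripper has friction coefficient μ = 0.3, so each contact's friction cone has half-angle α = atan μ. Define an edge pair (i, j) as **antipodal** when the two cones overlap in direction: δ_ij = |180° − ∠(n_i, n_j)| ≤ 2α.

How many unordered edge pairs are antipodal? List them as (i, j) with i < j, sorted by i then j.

α = atan 0.3 = 16.70°;  2α = 33.40°
n_0 = (-0.9615, -0.2747)
n_1 = (+0.2043, -0.9789)
n_2 = (+0.9990, -0.0437)
n_3 = (+0.9587, +0.2844)
n_4 = (+0.7468, +0.6651)
n_5 = (-0.0357, +0.9994)
n_6 = (-0.9268, +0.3756)
  (0,1): δ = 94.15°  ·
  (0,2): δ = 18.45°  ✓
  (0,3): δ = 0.58°  ✓
  (0,4): δ = 25.74°  ✓
  (0,5): δ = 76.10°  ·
  (0,6): δ = 142.00°  ·
  (1,2): δ = 104.30°  ·
  (1,3): δ = 85.26°  ·
  (1,4): δ = 60.10°  ·
  (1,5): δ = 9.75°  ✓
  (1,6): δ = 56.15°  ·
  (2,3): δ = 160.97°  ·
  (2,4): δ = 135.81°  ·
  (2,5): δ = 85.45°  ·
  (2,6): δ = 19.55°  ✓
  (3,4): δ = 154.84°  ·
  (3,5): δ = 104.48°  ·
  (3,6): δ = 38.59°  ·
  (4,5): δ = 129.64°  ·
  (4,6): δ = 63.75°  ·
  (5,6): δ = 114.10°  ·
antipodal pairs: 5

count = 5; pairs: (0,2), (0,3), (0,4), (1,5), (2,6)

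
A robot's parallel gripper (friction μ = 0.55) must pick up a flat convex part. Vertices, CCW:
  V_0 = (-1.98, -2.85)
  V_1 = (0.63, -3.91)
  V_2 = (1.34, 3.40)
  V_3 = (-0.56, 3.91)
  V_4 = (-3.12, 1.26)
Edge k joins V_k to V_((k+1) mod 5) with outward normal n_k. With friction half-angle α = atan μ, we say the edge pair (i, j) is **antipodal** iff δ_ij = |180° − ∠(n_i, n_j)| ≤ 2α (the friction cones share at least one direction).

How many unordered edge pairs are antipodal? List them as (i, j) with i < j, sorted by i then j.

count = 3; pairs: (0,2), (1,3), (1,4)

α = atan 0.55 = 28.81°;  2α = 57.62°
n_0 = (-0.3763, -0.9265)
n_1 = (+0.9953, -0.0967)
n_2 = (+0.2592, +0.9658)
n_3 = (-0.7192, +0.6948)
n_4 = (-0.9636, -0.2673)
  (0,1): δ = 73.44°  ·
  (0,2): δ = 7.08°  ✓
  (0,3): δ = 68.09°  ·
  (0,4): δ = 127.61°  ·
  (1,2): δ = 99.48°  ·
  (1,3): δ = 38.46°  ✓
  (1,4): δ = 21.05°  ✓
  (2,3): δ = 118.99°  ·
  (2,4): δ = 59.47°  ·
  (3,4): δ = 120.49°  ·
antipodal pairs: 3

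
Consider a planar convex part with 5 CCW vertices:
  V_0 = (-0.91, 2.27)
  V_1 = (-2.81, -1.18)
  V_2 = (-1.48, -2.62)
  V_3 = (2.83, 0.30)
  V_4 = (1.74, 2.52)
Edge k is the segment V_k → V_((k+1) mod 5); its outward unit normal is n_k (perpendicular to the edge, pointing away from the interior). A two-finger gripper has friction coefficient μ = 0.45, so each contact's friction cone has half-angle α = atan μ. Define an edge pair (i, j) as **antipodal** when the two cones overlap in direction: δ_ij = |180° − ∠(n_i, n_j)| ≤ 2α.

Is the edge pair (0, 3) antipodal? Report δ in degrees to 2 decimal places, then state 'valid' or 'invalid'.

δ = 54.99°, invalid

α = atan 0.45 = 24.23°;  2α = 48.46°
edge 0: e_0 = (-1.90, -3.45);  n_0 = (-0.8759, +0.4824)
edge 3: e_3 = (-1.09, +2.22);  n_3 = (+0.8976, +0.4407)
∠(n_0, n_3) = 125.01°
δ = |180° − 125.01°| = 54.99°
54.99° > 2α = 48.46°  →  invalid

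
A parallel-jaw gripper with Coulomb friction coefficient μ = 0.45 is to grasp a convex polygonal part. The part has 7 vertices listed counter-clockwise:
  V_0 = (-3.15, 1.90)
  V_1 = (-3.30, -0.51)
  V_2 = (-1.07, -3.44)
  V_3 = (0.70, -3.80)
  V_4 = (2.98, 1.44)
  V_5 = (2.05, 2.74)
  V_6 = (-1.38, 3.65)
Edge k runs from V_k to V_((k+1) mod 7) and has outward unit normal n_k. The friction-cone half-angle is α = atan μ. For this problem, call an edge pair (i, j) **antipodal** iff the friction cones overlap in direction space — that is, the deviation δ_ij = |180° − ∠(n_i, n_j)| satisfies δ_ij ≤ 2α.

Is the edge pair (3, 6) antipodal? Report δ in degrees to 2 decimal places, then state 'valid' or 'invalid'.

α = atan 0.45 = 24.23°;  2α = 48.46°
edge 3: e_3 = (+2.28, +5.24);  n_3 = (+0.9170, -0.3990)
edge 6: e_6 = (-1.77, -1.75);  n_6 = (-0.7031, +0.7111)
∠(n_3, n_6) = 158.19°
δ = |180° − 158.19°| = 21.81°
21.81° ≤ 2α = 48.46°  →  valid

δ = 21.81°, valid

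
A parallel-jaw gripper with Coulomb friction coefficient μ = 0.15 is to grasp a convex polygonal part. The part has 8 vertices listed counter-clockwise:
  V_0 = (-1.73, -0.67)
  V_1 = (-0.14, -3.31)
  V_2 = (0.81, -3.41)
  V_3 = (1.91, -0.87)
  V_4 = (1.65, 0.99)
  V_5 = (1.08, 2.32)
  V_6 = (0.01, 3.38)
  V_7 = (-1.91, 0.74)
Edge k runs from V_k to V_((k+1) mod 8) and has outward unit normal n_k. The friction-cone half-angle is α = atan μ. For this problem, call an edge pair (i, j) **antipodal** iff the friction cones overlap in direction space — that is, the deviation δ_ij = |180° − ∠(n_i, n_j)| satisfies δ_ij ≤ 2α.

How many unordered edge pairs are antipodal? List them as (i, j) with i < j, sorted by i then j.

α = atan 0.15 = 8.53°;  2α = 17.06°
n_0 = (-0.8566, -0.5159)
n_1 = (-0.1047, -0.9945)
n_2 = (+0.9176, -0.3974)
n_3 = (+0.9904, +0.1384)
n_4 = (+0.9191, +0.3939)
n_5 = (+0.7038, +0.7104)
n_6 = (-0.8087, +0.5882)
n_7 = (-0.9919, -0.1266)
  (0,1): δ = 127.07°  ·
  (0,2): δ = 54.48°  ·
  (0,3): δ = 23.10°  ·
  (0,4): δ = 7.86°  ✓
  (0,5): δ = 14.21°  ✓
  (0,6): δ = 112.91°  ·
  (0,7): δ = 156.22°  ·
  (1,2): δ = 107.41°  ·
  (1,3): δ = 76.03°  ·
  (1,4): δ = 60.79°  ·
  (1,5): δ = 38.72°  ·
  (1,6): δ = 59.98°  ·
  (1,7): δ = 103.28°  ·
  (2,3): δ = 148.63°  ·
  (2,4): δ = 133.39°  ·
  (2,5): δ = 111.31°  ·
  (2,6): δ = 12.61°  ✓
  (2,7): δ = 30.69°  ·
  (3,4): δ = 164.76°  ·
  (3,5): δ = 142.69°  ·
  (3,6): δ = 43.98°  ·
  (3,7): δ = 0.68°  ✓
  (4,5): δ = 157.93°  ·
  (4,6): δ = 59.23°  ·
  (4,7): δ = 15.92°  ✓
  (5,6): δ = 81.30°  ·
  (5,7): δ = 37.99°  ·
  (6,7): δ = 136.70°  ·
antipodal pairs: 5

count = 5; pairs: (0,4), (0,5), (2,6), (3,7), (4,7)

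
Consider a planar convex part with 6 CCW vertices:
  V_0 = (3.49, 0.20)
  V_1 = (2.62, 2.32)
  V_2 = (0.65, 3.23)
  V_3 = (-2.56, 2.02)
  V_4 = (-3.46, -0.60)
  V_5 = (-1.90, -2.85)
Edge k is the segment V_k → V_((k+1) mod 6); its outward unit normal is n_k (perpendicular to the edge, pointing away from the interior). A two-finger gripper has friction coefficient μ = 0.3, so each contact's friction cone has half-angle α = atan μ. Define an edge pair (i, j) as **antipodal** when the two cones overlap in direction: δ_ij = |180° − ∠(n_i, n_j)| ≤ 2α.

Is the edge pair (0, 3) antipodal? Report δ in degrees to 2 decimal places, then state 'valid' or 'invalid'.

δ = 41.27°, invalid

α = atan 0.3 = 16.70°;  2α = 33.40°
edge 0: e_0 = (-0.87, +2.12);  n_0 = (+0.9251, +0.3797)
edge 3: e_3 = (-0.90, -2.62);  n_3 = (-0.9458, +0.3249)
∠(n_0, n_3) = 138.73°
δ = |180° − 138.73°| = 41.27°
41.27° > 2α = 33.40°  →  invalid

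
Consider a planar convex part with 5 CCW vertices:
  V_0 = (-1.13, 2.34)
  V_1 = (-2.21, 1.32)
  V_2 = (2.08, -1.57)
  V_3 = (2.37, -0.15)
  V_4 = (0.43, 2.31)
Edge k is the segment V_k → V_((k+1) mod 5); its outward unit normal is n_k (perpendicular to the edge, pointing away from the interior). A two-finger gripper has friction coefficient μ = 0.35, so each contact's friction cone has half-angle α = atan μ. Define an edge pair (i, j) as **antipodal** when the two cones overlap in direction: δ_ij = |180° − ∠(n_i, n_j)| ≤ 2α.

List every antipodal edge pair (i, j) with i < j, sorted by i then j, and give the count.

count = 3; pairs: (0,2), (1,3), (1,4)

α = atan 0.35 = 19.29°;  2α = 38.58°
n_0 = (-0.6866, +0.7270)
n_1 = (-0.5587, -0.8294)
n_2 = (+0.9798, -0.2001)
n_3 = (+0.7852, +0.6192)
n_4 = (+0.0192, +0.9998)
  (0,1): δ = 77.33°  ·
  (0,2): δ = 35.09°  ✓
  (0,3): δ = 84.90°  ·
  (0,4): δ = 135.53°  ·
  (1,2): δ = 67.58°  ·
  (1,3): δ = 17.77°  ✓
  (1,4): δ = 32.86°  ✓
  (2,3): δ = 130.20°  ·
  (2,4): δ = 79.56°  ·
  (3,4): δ = 129.36°  ·
antipodal pairs: 3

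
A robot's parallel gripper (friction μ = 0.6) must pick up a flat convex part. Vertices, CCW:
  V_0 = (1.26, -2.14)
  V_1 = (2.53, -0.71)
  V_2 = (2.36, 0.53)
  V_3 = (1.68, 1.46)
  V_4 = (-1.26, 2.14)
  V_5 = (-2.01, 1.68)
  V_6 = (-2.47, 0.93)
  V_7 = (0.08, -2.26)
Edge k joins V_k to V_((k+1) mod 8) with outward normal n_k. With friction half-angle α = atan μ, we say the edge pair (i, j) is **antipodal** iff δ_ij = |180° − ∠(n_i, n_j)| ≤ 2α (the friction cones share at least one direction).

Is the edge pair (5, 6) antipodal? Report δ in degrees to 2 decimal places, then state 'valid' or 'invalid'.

α = atan 0.6 = 30.96°;  2α = 61.93°
edge 5: e_5 = (-0.46, -0.75);  n_5 = (-0.8524, +0.5228)
edge 6: e_6 = (+2.55, -3.19);  n_6 = (-0.7811, -0.6244)
∠(n_5, n_6) = 70.16°
δ = |180° − 70.16°| = 109.84°
109.84° > 2α = 61.93°  →  invalid

δ = 109.84°, invalid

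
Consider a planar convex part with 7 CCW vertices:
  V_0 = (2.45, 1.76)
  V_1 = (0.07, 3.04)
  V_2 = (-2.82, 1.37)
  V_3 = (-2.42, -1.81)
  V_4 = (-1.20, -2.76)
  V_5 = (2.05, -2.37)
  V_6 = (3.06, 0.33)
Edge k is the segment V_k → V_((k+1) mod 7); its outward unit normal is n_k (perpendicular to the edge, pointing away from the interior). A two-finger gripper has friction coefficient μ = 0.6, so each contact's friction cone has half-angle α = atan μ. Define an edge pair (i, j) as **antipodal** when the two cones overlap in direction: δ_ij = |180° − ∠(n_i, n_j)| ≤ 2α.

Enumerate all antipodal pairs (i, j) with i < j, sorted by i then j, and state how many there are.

count = 8; pairs: (0,2), (0,3), (0,4), (1,4), (1,5), (2,5), (2,6), (3,6)

α = atan 0.6 = 30.96°;  2α = 61.93°
n_0 = (+0.4737, +0.8807)
n_1 = (-0.5003, +0.8658)
n_2 = (-0.9922, -0.1248)
n_3 = (-0.6144, -0.7890)
n_4 = (+0.1191, -0.9929)
n_5 = (+0.9366, -0.3504)
n_6 = (+0.9198, +0.3924)
  (0,1): δ = 121.71°  ·
  (0,2): δ = 54.56°  ✓
  (0,3): δ = 9.64°  ✓
  (0,4): δ = 35.11°  ✓
  (0,5): δ = 97.76°  ·
  (0,6): δ = 141.37°  ·
  (1,2): δ = 112.85°  ·
  (1,3): δ = 67.93°  ·
  (1,4): δ = 23.18°  ✓
  (1,5): δ = 39.47°  ✓
  (1,6): δ = 83.08°  ·
  (2,3): δ = 135.08°  ·
  (2,4): δ = 90.33°  ·
  (2,5): δ = 27.68°  ✓
  (2,6): δ = 15.93°  ✓
  (3,4): δ = 135.25°  ·
  (3,5): δ = 72.60°  ·
  (3,6): δ = 28.99°  ✓
  (4,5): δ = 117.35°  ·
  (4,6): δ = 73.74°  ·
  (5,6): δ = 136.39°  ·
antipodal pairs: 8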